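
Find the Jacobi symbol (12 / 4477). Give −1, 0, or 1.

1

Pull out 2^2: since 4477 ≡ 5 (mod 8), (2/4477) = -1, so (2/4477)^2 = +1.
Reciprocity: 3 ≡ 3 and 4477 ≡ 1 (mod 4), so (3/4477) = +(4477/3).
Reduce top mod 3: now compute (1/3).
Reached (1/3) = 1. Collecting the sign flips along the way, the symbol is +1.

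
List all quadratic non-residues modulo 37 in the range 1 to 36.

Square k = 1,…,18 (k and 37−k give the same square):
1²=1, 2²=4, 3²=9, 4²=16, 5²=25, 6²=36, 7²≡12, 8²≡27, 9²≡7, 10²≡26, 11²≡10, 12²≡33, 13²≡21, 14²≡11, 15²≡3, 16²≡34, 17²≡30, 18²≡28 (mod 37).
The residues are {1, 3, 4, 7, 9, 10, 11, 12, 16, 21, 25, 26, 27, 28, 30, 33, 34, 36}; the non-residues are the remaining 18 nonzero classes.

2,5,6,8,13,14,15,17,18,19,20,22,23,24,29,31,32,35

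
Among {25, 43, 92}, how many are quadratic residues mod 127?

(25/127) = +1 → QR.
(43/127) = -1 → non-residue.
(92/127) = -1 → non-residue.
Total quadratic residues among the 3: 1.

1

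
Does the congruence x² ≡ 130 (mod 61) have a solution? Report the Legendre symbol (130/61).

-1

Euler's criterion: (130/61) ≡ 8^30 (mod 61).
8^2 ≡ 3 (mod 61)
8^4 ≡ 9 (mod 61)
8^8 ≡ 20 (mod 61)
8^16 ≡ 34 (mod 61)
8^30 = 8^(16+8+4+2) ≡ 60 (mod 61).
Result is 60 ≡ −1, so (130/61) = −1.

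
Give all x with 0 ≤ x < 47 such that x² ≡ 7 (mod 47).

17, 30

Since 47 ≡ 3 (mod 4), a square root of 7 is 7^((47+1)/4) = 7^12 mod 47.
Repeated squaring: 7^2≡2, 7^4≡4, 7^8≡16 (mod 47).
7^12 = 7^(8+4) ≡ 17 (mod 47).
Check: 17² = 289 ≡ 7 (mod 47). The two roots are 17 and 30.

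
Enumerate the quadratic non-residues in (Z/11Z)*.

2, 6, 7, 8, 10

Square k = 1,…,5 (k and 11−k give the same square):
1²=1, 2²=4, 3²=9, 4²≡5, 5²≡3 (mod 11).
The residues are {1, 3, 4, 5, 9}; the non-residues are the remaining 5 nonzero classes.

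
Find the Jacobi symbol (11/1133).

0

Reciprocity: 11 ≡ 3 and 1133 ≡ 1 (mod 4), so (11/1133) = +(1133/11).
Reduce top mod 11: now compute (0/11).
Top reduces to 0: gcd > 1, so the symbol is 0.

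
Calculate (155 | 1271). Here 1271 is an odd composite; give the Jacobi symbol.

Reciprocity: 155 ≡ 3 and 1271 ≡ 3 (mod 4), so (155/1271) = −(1271/155).
Reduce top mod 155: now compute (31/155).
Reciprocity: 31 ≡ 3 and 155 ≡ 3 (mod 4), so (31/155) = −(155/31).
Reduce top mod 31: now compute (0/31).
Top reduces to 0: gcd > 1, so the symbol is 0.

0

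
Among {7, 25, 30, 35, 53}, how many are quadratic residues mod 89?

(7/89) = -1 → non-residue.
(25/89) = +1 → QR.
(30/89) = -1 → non-residue.
(35/89) = -1 → non-residue.
(53/89) = +1 → QR.
Total quadratic residues among the 5: 2.

2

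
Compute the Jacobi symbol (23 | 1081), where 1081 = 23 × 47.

Reciprocity: 23 ≡ 3 and 1081 ≡ 1 (mod 4), so (23/1081) = +(1081/23).
Reduce top mod 23: now compute (0/23).
Top reduces to 0: gcd > 1, so the symbol is 0.

0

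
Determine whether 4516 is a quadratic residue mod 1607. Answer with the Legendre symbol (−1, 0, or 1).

-1

First reduce: 4516 ≡ 1302 (mod 1607).
Pull out 2: since 1607 ≡ 7 (mod 8), (2/1607) = +1.
Reciprocity: 651 ≡ 3 and 1607 ≡ 3 (mod 4), so (651/1607) = −(1607/651).
Reduce top mod 651: now compute (305/651).
Reciprocity: 305 ≡ 1 and 651 ≡ 3 (mod 4), so (305/651) = +(651/305).
Reduce top mod 305: now compute (41/305).
Reciprocity: 41 ≡ 1 and 305 ≡ 1 (mod 4), so (41/305) = +(305/41).
Reduce top mod 41: now compute (18/41).
Pull out 2: since 41 ≡ 1 (mod 8), (2/41) = +1.
Reciprocity: 9 ≡ 1 and 41 ≡ 1 (mod 4), so (9/41) = +(41/9).
Reduce top mod 9: now compute (5/9).
Reciprocity: 5 ≡ 1 and 9 ≡ 1 (mod 4), so (5/9) = +(9/5).
Reduce top mod 5: now compute (4/5).
Pull out 2^2: since 5 ≡ 5 (mod 8), (2/5) = -1, so (2/5)^2 = +1.
Reached (1/5) = 1. Collecting the sign flips along the way, the symbol is -1.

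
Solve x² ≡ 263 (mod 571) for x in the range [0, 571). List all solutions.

202, 369

Since 571 ≡ 3 (mod 4), a square root of 263 is 263^((571+1)/4) = 263^143 mod 571.
Repeated squaring: 263^2≡78, 263^4≡374, 263^8≡552, 263^16≡361, 263^32≡133, 263^64≡559, 263^128≡144 (mod 571).
263^143 = 263^(128+8+4+2+1) ≡ 202 (mod 571).
Check: 202² = 40804 ≡ 263 (mod 571). The two roots are 202 and 369.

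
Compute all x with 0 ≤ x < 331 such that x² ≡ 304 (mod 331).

Since 331 ≡ 3 (mod 4), a square root of 304 is 304^((331+1)/4) = 304^83 mod 331.
Repeated squaring: 304^2≡67, 304^4≡186, 304^8≡172, 304^16≡125, 304^32≡68, 304^64≡321 (mod 331).
304^83 = 304^(64+16+2+1) ≡ 189 (mod 331).
Check: 189² = 35721 ≡ 304 (mod 331). The two roots are 142 and 189.

142, 189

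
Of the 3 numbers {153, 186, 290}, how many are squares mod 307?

(153/307) = +1 → QR.
(186/307) = -1 → non-residue.
(290/307) = -1 → non-residue.
Total quadratic residues among the 3: 1.

1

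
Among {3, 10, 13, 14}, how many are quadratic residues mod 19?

0

(3/19) = -1 → non-residue.
(10/19) = -1 → non-residue.
(13/19) = -1 → non-residue.
(14/19) = -1 → non-residue.
Total quadratic residues among the 4: 0.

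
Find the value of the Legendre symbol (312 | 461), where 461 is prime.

Euler's criterion: (312/461) ≡ 312^230 (mod 461).
312^2 ≡ 73 (mod 461)
312^4 ≡ 258 (mod 461)
312^8 ≡ 180 (mod 461)
312^16 ≡ 130 (mod 461)
312^32 ≡ 304 (mod 461)
312^64 ≡ 216 (mod 461)
312^128 ≡ 95 (mod 461)
312^230 = 312^(128+64+32+4+2) ≡ 460 (mod 461).
Result is 460 ≡ −1, so (312/461) = −1.

-1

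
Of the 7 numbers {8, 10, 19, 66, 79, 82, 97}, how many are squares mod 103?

(8/103) = +1 → QR.
(10/103) = -1 → non-residue.
(19/103) = +1 → QR.
(66/103) = +1 → QR.
(79/103) = +1 → QR.
(82/103) = +1 → QR.
(97/103) = +1 → QR.
Total quadratic residues among the 7: 6.

6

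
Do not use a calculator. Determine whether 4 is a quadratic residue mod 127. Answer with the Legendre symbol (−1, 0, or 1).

Pull out 2^2: since 127 ≡ 7 (mod 8), (2/127) = +1, so (2/127)^2 = +1.
Reached (1/127) = 1. Collecting the sign flips along the way, the symbol is +1.

1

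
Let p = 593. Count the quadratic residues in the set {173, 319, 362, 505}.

0

(173/593) = -1 → non-residue.
(319/593) = -1 → non-residue.
(362/593) = -1 → non-residue.
(505/593) = -1 → non-residue.
Total quadratic residues among the 4: 0.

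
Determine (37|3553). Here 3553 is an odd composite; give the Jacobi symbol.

Reciprocity: 37 ≡ 1 and 3553 ≡ 1 (mod 4), so (37/3553) = +(3553/37).
Reduce top mod 37: now compute (1/37).
Reached (1/37) = 1. Collecting the sign flips along the way, the symbol is +1.

1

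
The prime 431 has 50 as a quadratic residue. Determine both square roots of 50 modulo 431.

Since 431 ≡ 3 (mod 4), a square root of 50 is 50^((431+1)/4) = 50^108 mod 431.
Repeated squaring: 50^2≡345, 50^4≡69, 50^8≡20, 50^16≡400, 50^32≡99, 50^64≡319 (mod 431).
50^108 = 50^(64+32+8+4) ≡ 353 (mod 431).
Check: 353² = 124609 ≡ 50 (mod 431). The two roots are 78 and 353.

78, 353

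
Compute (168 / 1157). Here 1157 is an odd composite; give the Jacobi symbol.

1

Pull out 2^3: since 1157 ≡ 5 (mod 8), (2/1157) = -1, so (2/1157)^3 = -1.
Reciprocity: 21 ≡ 1 and 1157 ≡ 1 (mod 4), so (21/1157) = +(1157/21).
Reduce top mod 21: now compute (2/21).
Pull out 2: since 21 ≡ 5 (mod 8), (2/21) = -1.
Reached (1/21) = 1. Collecting the sign flips along the way, the symbol is +1.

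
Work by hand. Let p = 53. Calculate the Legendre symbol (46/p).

1

Pull out 2: since 53 ≡ 5 (mod 8), (2/53) = -1.
Reciprocity: 23 ≡ 3 and 53 ≡ 1 (mod 4), so (23/53) = +(53/23).
Reduce top mod 23: now compute (7/23).
Reciprocity: 7 ≡ 3 and 23 ≡ 3 (mod 4), so (7/23) = −(23/7).
Reduce top mod 7: now compute (2/7).
Pull out 2: since 7 ≡ 7 (mod 8), (2/7) = +1.
Reached (1/7) = 1. Collecting the sign flips along the way, the symbol is +1.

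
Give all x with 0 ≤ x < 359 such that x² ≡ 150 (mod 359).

48, 311

Since 359 ≡ 3 (mod 4), a square root of 150 is 150^((359+1)/4) = 150^90 mod 359.
Repeated squaring: 150^2≡242, 150^4≡47, 150^8≡55, 150^16≡153, 150^32≡74, 150^64≡91 (mod 359).
150^90 = 150^(64+16+8+2) ≡ 48 (mod 359).
Check: 48² = 2304 ≡ 150 (mod 359). The two roots are 48 and 311.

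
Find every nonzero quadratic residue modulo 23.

1 2 3 4 6 8 9 12 13 16 18

Square k = 1,…,11 (k and 23−k give the same square):
1²=1, 2²=4, 3²=9, 4²=16, 5²≡2, 6²≡13, 7²≡3, 8²≡18, 9²≡12, 10²≡8, 11²≡6 (mod 23).
So the quadratic residues mod 23 are {1, 2, 3, 4, 6, 8, 9, 12, 13, 16, 18}.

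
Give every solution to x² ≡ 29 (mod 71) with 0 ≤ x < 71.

Since 71 ≡ 3 (mod 4), a square root of 29 is 29^((71+1)/4) = 29^18 mod 71.
Repeated squaring: 29^2≡60, 29^4≡50, 29^8≡15, 29^16≡12 (mod 71).
29^18 = 29^(16+2) ≡ 10 (mod 71).
Check: 10² = 100 ≡ 29 (mod 71). The two roots are 10 and 61.

10, 61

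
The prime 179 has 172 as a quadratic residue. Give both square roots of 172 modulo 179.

72, 107

Since 179 ≡ 3 (mod 4), a square root of 172 is 172^((179+1)/4) = 172^45 mod 179.
Repeated squaring: 172^2≡49, 172^4≡74, 172^8≡106, 172^16≡138, 172^32≡70 (mod 179).
172^45 = 172^(32+8+4+1) ≡ 107 (mod 179).
Check: 107² = 11449 ≡ 172 (mod 179). The two roots are 72 and 107.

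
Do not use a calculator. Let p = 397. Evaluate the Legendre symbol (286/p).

Pull out 2: since 397 ≡ 5 (mod 8), (2/397) = -1.
Reciprocity: 143 ≡ 3 and 397 ≡ 1 (mod 4), so (143/397) = +(397/143).
Reduce top mod 143: now compute (111/143).
Reciprocity: 111 ≡ 3 and 143 ≡ 3 (mod 4), so (111/143) = −(143/111).
Reduce top mod 111: now compute (32/111).
Pull out 2^5: since 111 ≡ 7 (mod 8), (2/111) = +1, so (2/111)^5 = +1.
Reached (1/111) = 1. Collecting the sign flips along the way, the symbol is +1.

1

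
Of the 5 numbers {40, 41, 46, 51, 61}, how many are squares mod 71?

(40/71) = +1 → QR.
(41/71) = -1 → non-residue.
(46/71) = -1 → non-residue.
(51/71) = -1 → non-residue.
(61/71) = -1 → non-residue.
Total quadratic residues among the 5: 1.

1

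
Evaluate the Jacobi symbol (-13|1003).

First reduce: -13 ≡ 990 (mod 1003).
Pull out 2: since 1003 ≡ 3 (mod 8), (2/1003) = -1.
Reciprocity: 495 ≡ 3 and 1003 ≡ 3 (mod 4), so (495/1003) = −(1003/495).
Reduce top mod 495: now compute (13/495).
Reciprocity: 13 ≡ 1 and 495 ≡ 3 (mod 4), so (13/495) = +(495/13).
Reduce top mod 13: now compute (1/13).
Reached (1/13) = 1. Collecting the sign flips along the way, the symbol is +1.

1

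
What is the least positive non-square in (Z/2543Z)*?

5

(2/2543) = +1, so 2 is a residue.
(3/2543) = +1, so 3 is a residue.
(4/2543) = +1, so 4 is a residue.
(5/2543) = −1, so 5 is the smallest positive non-residue mod 2543.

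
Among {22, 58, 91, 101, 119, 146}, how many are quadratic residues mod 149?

(22/149) = +1 → QR.
(58/149) = -1 → non-residue.
(91/149) = -1 → non-residue.
(101/149) = -1 → non-residue.
(119/149) = +1 → QR.
(146/149) = -1 → non-residue.
Total quadratic residues among the 6: 2.

2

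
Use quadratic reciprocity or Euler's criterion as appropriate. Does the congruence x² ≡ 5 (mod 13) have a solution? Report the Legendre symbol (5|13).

Reciprocity: 5 ≡ 1 and 13 ≡ 1 (mod 4), so (5/13) = +(13/5).
Reduce top mod 5: now compute (3/5).
Reciprocity: 3 ≡ 3 and 5 ≡ 1 (mod 4), so (3/5) = +(5/3).
Reduce top mod 3: now compute (2/3).
Pull out 2: since 3 ≡ 3 (mod 8), (2/3) = -1.
Reached (1/3) = 1. Collecting the sign flips along the way, the symbol is -1.

-1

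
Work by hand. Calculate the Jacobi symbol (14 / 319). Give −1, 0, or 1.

Pull out 2: since 319 ≡ 7 (mod 8), (2/319) = +1.
Reciprocity: 7 ≡ 3 and 319 ≡ 3 (mod 4), so (7/319) = −(319/7).
Reduce top mod 7: now compute (4/7).
Pull out 2^2: since 7 ≡ 7 (mod 8), (2/7) = +1, so (2/7)^2 = +1.
Reached (1/7) = 1. Collecting the sign flips along the way, the symbol is -1.

-1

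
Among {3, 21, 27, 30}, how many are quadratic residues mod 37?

4

(3/37) = +1 → QR.
(21/37) = +1 → QR.
(27/37) = +1 → QR.
(30/37) = +1 → QR.
Total quadratic residues among the 4: 4.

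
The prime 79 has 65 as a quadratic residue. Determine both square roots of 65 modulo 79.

12, 67

Since 79 ≡ 3 (mod 4), a square root of 65 is 65^((79+1)/4) = 65^20 mod 79.
Repeated squaring: 65^2≡38, 65^4≡22, 65^8≡10, 65^16≡21 (mod 79).
65^20 = 65^(16+4) ≡ 67 (mod 79).
Check: 67² = 4489 ≡ 65 (mod 79). The two roots are 12 and 67.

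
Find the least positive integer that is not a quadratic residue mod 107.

2

(2/107) = −1, so 2 is the smallest positive non-residue mod 107.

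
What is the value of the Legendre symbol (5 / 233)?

-1

Euler's criterion: (5/233) ≡ 5^116 (mod 233).
5^2 ≡ 25 (mod 233)
5^4 ≡ 159 (mod 233)
5^8 ≡ 117 (mod 233)
5^16 ≡ 175 (mod 233)
5^32 ≡ 102 (mod 233)
5^64 ≡ 152 (mod 233)
5^116 = 5^(64+32+16+4) ≡ 232 (mod 233).
Result is 232 ≡ −1, so (5/233) = −1.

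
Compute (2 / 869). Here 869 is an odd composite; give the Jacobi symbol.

Pull out 2: since 869 ≡ 5 (mod 8), (2/869) = -1.
Reached (1/869) = 1. Collecting the sign flips along the way, the symbol is -1.

-1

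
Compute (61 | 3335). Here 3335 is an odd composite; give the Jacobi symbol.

Reciprocity: 61 ≡ 1 and 3335 ≡ 3 (mod 4), so (61/3335) = +(3335/61).
Reduce top mod 61: now compute (41/61).
Reciprocity: 41 ≡ 1 and 61 ≡ 1 (mod 4), so (41/61) = +(61/41).
Reduce top mod 41: now compute (20/41).
Pull out 2^2: since 41 ≡ 1 (mod 8), (2/41) = +1, so (2/41)^2 = +1.
Reciprocity: 5 ≡ 1 and 41 ≡ 1 (mod 4), so (5/41) = +(41/5).
Reduce top mod 5: now compute (1/5).
Reached (1/5) = 1. Collecting the sign flips along the way, the symbol is +1.

1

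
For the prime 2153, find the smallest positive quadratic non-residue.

(2/2153) = +1, so 2 is a residue.
(3/2153) = −1, so 3 is the smallest positive non-residue mod 2153.

3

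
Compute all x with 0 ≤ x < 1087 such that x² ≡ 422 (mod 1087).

Since 1087 ≡ 3 (mod 4), a square root of 422 is 422^((1087+1)/4) = 422^272 mod 1087.
Repeated squaring: 422^2≡903, 422^4≡159, 422^8≡280, 422^16≡136, 422^32≡17, 422^64≡289, 422^128≡909, 422^256≡161 (mod 1087).
422^272 = 422^(256+16) ≡ 156 (mod 1087).
Check: 156² = 24336 ≡ 422 (mod 1087). The two roots are 156 and 931.

156, 931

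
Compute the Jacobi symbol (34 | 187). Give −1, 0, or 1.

Pull out 2: since 187 ≡ 3 (mod 8), (2/187) = -1.
Reciprocity: 17 ≡ 1 and 187 ≡ 3 (mod 4), so (17/187) = +(187/17).
Reduce top mod 17: now compute (0/17).
Top reduces to 0: gcd > 1, so the symbol is 0.

0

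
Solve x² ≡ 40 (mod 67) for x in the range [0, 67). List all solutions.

24, 43

Since 67 ≡ 3 (mod 4), a square root of 40 is 40^((67+1)/4) = 40^17 mod 67.
Repeated squaring: 40^2≡59, 40^4≡64, 40^8≡9, 40^16≡14 (mod 67).
40^17 = 40^(16+1) ≡ 24 (mod 67).
Check: 24² = 576 ≡ 40 (mod 67). The two roots are 24 and 43.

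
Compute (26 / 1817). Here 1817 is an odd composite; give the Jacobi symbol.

Pull out 2: since 1817 ≡ 1 (mod 8), (2/1817) = +1.
Reciprocity: 13 ≡ 1 and 1817 ≡ 1 (mod 4), so (13/1817) = +(1817/13).
Reduce top mod 13: now compute (10/13).
Pull out 2: since 13 ≡ 5 (mod 8), (2/13) = -1.
Reciprocity: 5 ≡ 1 and 13 ≡ 1 (mod 4), so (5/13) = +(13/5).
Reduce top mod 5: now compute (3/5).
Reciprocity: 3 ≡ 3 and 5 ≡ 1 (mod 4), so (3/5) = +(5/3).
Reduce top mod 3: now compute (2/3).
Pull out 2: since 3 ≡ 3 (mod 8), (2/3) = -1.
Reached (1/3) = 1. Collecting the sign flips along the way, the symbol is +1.

1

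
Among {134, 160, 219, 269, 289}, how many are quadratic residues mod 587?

(134/587) = -1 → non-residue.
(160/587) = +1 → QR.
(219/587) = +1 → QR.
(269/587) = +1 → QR.
(289/587) = +1 → QR.
Total quadratic residues among the 5: 4.

4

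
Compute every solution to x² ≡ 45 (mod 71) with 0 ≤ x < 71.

Since 71 ≡ 3 (mod 4), a square root of 45 is 45^((71+1)/4) = 45^18 mod 71.
Repeated squaring: 45^2≡37, 45^4≡20, 45^8≡45, 45^16≡37 (mod 71).
45^18 = 45^(16+2) ≡ 20 (mod 71).
Check: 20² = 400 ≡ 45 (mod 71). The two roots are 20 and 51.

20, 51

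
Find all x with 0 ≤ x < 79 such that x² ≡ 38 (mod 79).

14, 65

Since 79 ≡ 3 (mod 4), a square root of 38 is 38^((79+1)/4) = 38^20 mod 79.
Repeated squaring: 38^2≡22, 38^4≡10, 38^8≡21, 38^16≡46 (mod 79).
38^20 = 38^(16+4) ≡ 65 (mod 79).
Check: 65² = 4225 ≡ 38 (mod 79). The two roots are 14 and 65.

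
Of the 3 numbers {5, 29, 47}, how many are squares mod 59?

(5/59) = +1 → QR.
(29/59) = +1 → QR.
(47/59) = -1 → non-residue.
Total quadratic residues among the 3: 2.

2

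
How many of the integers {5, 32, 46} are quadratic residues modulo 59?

2

(5/59) = +1 → QR.
(32/59) = -1 → non-residue.
(46/59) = +1 → QR.
Total quadratic residues among the 3: 2.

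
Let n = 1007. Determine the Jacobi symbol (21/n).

1

Reciprocity: 21 ≡ 1 and 1007 ≡ 3 (mod 4), so (21/1007) = +(1007/21).
Reduce top mod 21: now compute (20/21).
Pull out 2^2: since 21 ≡ 5 (mod 8), (2/21) = -1, so (2/21)^2 = +1.
Reciprocity: 5 ≡ 1 and 21 ≡ 1 (mod 4), so (5/21) = +(21/5).
Reduce top mod 5: now compute (1/5).
Reached (1/5) = 1. Collecting the sign flips along the way, the symbol is +1.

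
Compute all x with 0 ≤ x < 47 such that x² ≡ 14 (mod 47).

Since 47 ≡ 3 (mod 4), a square root of 14 is 14^((47+1)/4) = 14^12 mod 47.
Repeated squaring: 14^2≡8, 14^4≡17, 14^8≡7 (mod 47).
14^12 = 14^(8+4) ≡ 25 (mod 47).
Check: 25² = 625 ≡ 14 (mod 47). The two roots are 22 and 25.

22, 25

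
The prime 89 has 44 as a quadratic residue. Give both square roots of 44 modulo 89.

20, 69

89 ≡ 1 (mod 4), so we find a root by search.
Trying successive values, 20² = 400 ≡ 44 (mod 89). The other root is 89 − 20 = 69.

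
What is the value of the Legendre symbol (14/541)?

-1

Pull out 2: since 541 ≡ 5 (mod 8), (2/541) = -1.
Reciprocity: 7 ≡ 3 and 541 ≡ 1 (mod 4), so (7/541) = +(541/7).
Reduce top mod 7: now compute (2/7).
Pull out 2: since 7 ≡ 7 (mod 8), (2/7) = +1.
Reached (1/7) = 1. Collecting the sign flips along the way, the symbol is -1.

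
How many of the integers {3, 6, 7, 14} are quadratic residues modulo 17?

0

(3/17) = -1 → non-residue.
(6/17) = -1 → non-residue.
(7/17) = -1 → non-residue.
(14/17) = -1 → non-residue.
Total quadratic residues among the 4: 0.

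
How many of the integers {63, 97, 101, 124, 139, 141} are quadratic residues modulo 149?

2

(63/149) = +1 → QR.
(97/149) = -1 → non-residue.
(101/149) = -1 → non-residue.
(124/149) = +1 → QR.
(139/149) = -1 → non-residue.
(141/149) = -1 → non-residue.
Total quadratic residues among the 6: 2.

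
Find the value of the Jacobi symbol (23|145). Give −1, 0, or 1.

Reciprocity: 23 ≡ 3 and 145 ≡ 1 (mod 4), so (23/145) = +(145/23).
Reduce top mod 23: now compute (7/23).
Reciprocity: 7 ≡ 3 and 23 ≡ 3 (mod 4), so (7/23) = −(23/7).
Reduce top mod 7: now compute (2/7).
Pull out 2: since 7 ≡ 7 (mod 8), (2/7) = +1.
Reached (1/7) = 1. Collecting the sign flips along the way, the symbol is -1.

-1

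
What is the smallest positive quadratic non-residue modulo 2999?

17

(2/2999) = +1, so 2 is a residue.
(3/2999) = +1, so 3 is a residue.
(4/2999) = +1, so 4 is a residue.
(5/2999) = +1, so 5 is a residue.
(6/2999) = +1, so 6 is a residue.
(7/2999) = +1, so 7 is a residue.
(8/2999) = +1, so 8 is a residue.
(9/2999) = +1, so 9 is a residue.
(10/2999) = +1, so 10 is a residue.
(11/2999) = +1, so 11 is a residue.
(12/2999) = +1, so 12 is a residue.
(13/2999) = +1, so 13 is a residue.
(14/2999) = +1, so 14 is a residue.
(15/2999) = +1, so 15 is a residue.
(16/2999) = +1, so 16 is a residue.
(17/2999) = −1, so 17 is the smallest positive non-residue mod 2999.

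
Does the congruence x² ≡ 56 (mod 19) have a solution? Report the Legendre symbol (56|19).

Euler's criterion: (56/19) ≡ 18^9 (mod 19).
18^2 ≡ 1 (mod 19)
18^4 ≡ 1 (mod 19)
18^8 ≡ 1 (mod 19)
18^9 = 18^(8+1) ≡ 18 (mod 19).
Result is 18 ≡ −1, so (56/19) = −1.

-1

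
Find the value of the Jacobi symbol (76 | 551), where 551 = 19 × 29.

Pull out 2^2: since 551 ≡ 7 (mod 8), (2/551) = +1, so (2/551)^2 = +1.
Reciprocity: 19 ≡ 3 and 551 ≡ 3 (mod 4), so (19/551) = −(551/19).
Reduce top mod 19: now compute (0/19).
Top reduces to 0: gcd > 1, so the symbol is 0.

0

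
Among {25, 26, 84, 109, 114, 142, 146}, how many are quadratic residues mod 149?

(25/149) = +1 → QR.
(26/149) = +1 → QR.
(84/149) = -1 → non-residue.
(109/149) = -1 → non-residue.
(114/149) = +1 → QR.
(142/149) = +1 → QR.
(146/149) = -1 → non-residue.
Total quadratic residues among the 7: 4.

4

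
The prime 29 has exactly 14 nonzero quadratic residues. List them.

Square k = 1,…,14 (k and 29−k give the same square):
1²=1, 2²=4, 3²=9, 4²=16, 5²=25, 6²≡7, 7²≡20, 8²≡6, 9²≡23, 10²≡13, 11²≡5, 12²≡28, 13²≡24, 14²≡22 (mod 29).
So the quadratic residues mod 29 are {1, 4, 5, 6, 7, 9, 13, 16, 20, 22, 23, 24, 25, 28}.

1,4,5,6,7,9,13,16,20,22,23,24,25,28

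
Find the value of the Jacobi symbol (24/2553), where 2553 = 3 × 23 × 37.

Pull out 2^3: since 2553 ≡ 1 (mod 8), (2/2553) = +1, so (2/2553)^3 = +1.
Reciprocity: 3 ≡ 3 and 2553 ≡ 1 (mod 4), so (3/2553) = +(2553/3).
Reduce top mod 3: now compute (0/3).
Top reduces to 0: gcd > 1, so the symbol is 0.

0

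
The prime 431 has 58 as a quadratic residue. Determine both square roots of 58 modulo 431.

187, 244

Since 431 ≡ 3 (mod 4), a square root of 58 is 58^((431+1)/4) = 58^108 mod 431.
Repeated squaring: 58^2≡347, 58^4≡160, 58^8≡171, 58^16≡364, 58^32≡179, 58^64≡147 (mod 431).
58^108 = 58^(64+32+8+4) ≡ 244 (mod 431).
Check: 244² = 59536 ≡ 58 (mod 431). The two roots are 187 and 244.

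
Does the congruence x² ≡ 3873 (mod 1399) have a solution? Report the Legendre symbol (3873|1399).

-1

First reduce: 3873 ≡ 1075 (mod 1399).
Reciprocity: 1075 ≡ 3 and 1399 ≡ 3 (mod 4), so (1075/1399) = −(1399/1075).
Reduce top mod 1075: now compute (324/1075).
Pull out 2^2: since 1075 ≡ 3 (mod 8), (2/1075) = -1, so (2/1075)^2 = +1.
Reciprocity: 81 ≡ 1 and 1075 ≡ 3 (mod 4), so (81/1075) = +(1075/81).
Reduce top mod 81: now compute (22/81).
Pull out 2: since 81 ≡ 1 (mod 8), (2/81) = +1.
Reciprocity: 11 ≡ 3 and 81 ≡ 1 (mod 4), so (11/81) = +(81/11).
Reduce top mod 11: now compute (4/11).
Pull out 2^2: since 11 ≡ 3 (mod 8), (2/11) = -1, so (2/11)^2 = +1.
Reached (1/11) = 1. Collecting the sign flips along the way, the symbol is -1.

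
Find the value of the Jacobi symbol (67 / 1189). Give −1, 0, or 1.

-1

Reciprocity: 67 ≡ 3 and 1189 ≡ 1 (mod 4), so (67/1189) = +(1189/67).
Reduce top mod 67: now compute (50/67).
Pull out 2: since 67 ≡ 3 (mod 8), (2/67) = -1.
Reciprocity: 25 ≡ 1 and 67 ≡ 3 (mod 4), so (25/67) = +(67/25).
Reduce top mod 25: now compute (17/25).
Reciprocity: 17 ≡ 1 and 25 ≡ 1 (mod 4), so (17/25) = +(25/17).
Reduce top mod 17: now compute (8/17).
Pull out 2^3: since 17 ≡ 1 (mod 8), (2/17) = +1, so (2/17)^3 = +1.
Reached (1/17) = 1. Collecting the sign flips along the way, the symbol is -1.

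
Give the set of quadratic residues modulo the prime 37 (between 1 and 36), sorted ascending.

Square k = 1,…,18 (k and 37−k give the same square):
1²=1, 2²=4, 3²=9, 4²=16, 5²=25, 6²=36, 7²≡12, 8²≡27, 9²≡7, 10²≡26, 11²≡10, 12²≡33, 13²≡21, 14²≡11, 15²≡3, 16²≡34, 17²≡30, 18²≡28 (mod 37).
So the quadratic residues mod 37 are {1, 3, 4, 7, 9, 10, 11, 12, 16, 21, 25, 26, 27, 28, 30, 33, 34, 36}.

1 3 4 7 9 10 11 12 16 21 25 26 27 28 30 33 34 36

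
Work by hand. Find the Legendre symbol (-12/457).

First reduce: -12 ≡ 445 (mod 457).
Reciprocity: 445 ≡ 1 and 457 ≡ 1 (mod 4), so (445/457) = +(457/445).
Reduce top mod 445: now compute (12/445).
Pull out 2^2: since 445 ≡ 5 (mod 8), (2/445) = -1, so (2/445)^2 = +1.
Reciprocity: 3 ≡ 3 and 445 ≡ 1 (mod 4), so (3/445) = +(445/3).
Reduce top mod 3: now compute (1/3).
Reached (1/3) = 1. Collecting the sign flips along the way, the symbol is +1.

1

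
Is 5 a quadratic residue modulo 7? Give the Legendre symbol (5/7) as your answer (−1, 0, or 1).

Reciprocity: 5 ≡ 1 and 7 ≡ 3 (mod 4), so (5/7) = +(7/5).
Reduce top mod 5: now compute (2/5).
Pull out 2: since 5 ≡ 5 (mod 8), (2/5) = -1.
Reached (1/5) = 1. Collecting the sign flips along the way, the symbol is -1.

-1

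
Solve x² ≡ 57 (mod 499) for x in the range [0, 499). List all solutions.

Since 499 ≡ 3 (mod 4), a square root of 57 is 57^((499+1)/4) = 57^125 mod 499.
Repeated squaring: 57^2≡255, 57^4≡155, 57^8≡73, 57^16≡339, 57^32≡151, 57^64≡346 (mod 499).
57^125 = 57^(64+32+16+8+4+1) ≡ 280 (mod 499).
Check: 280² = 78400 ≡ 57 (mod 499). The two roots are 219 and 280.

219, 280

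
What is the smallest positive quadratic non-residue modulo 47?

(2/47) = +1, so 2 is a residue.
(3/47) = +1, so 3 is a residue.
(4/47) = +1, so 4 is a residue.
(5/47) = −1, so 5 is the smallest positive non-residue mod 47.

5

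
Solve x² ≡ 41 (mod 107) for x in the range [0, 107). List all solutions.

24, 83

Since 107 ≡ 3 (mod 4), a square root of 41 is 41^((107+1)/4) = 41^27 mod 107.
Repeated squaring: 41^2≡76, 41^4≡105, 41^8≡4, 41^16≡16 (mod 107).
41^27 = 41^(16+8+2+1) ≡ 83 (mod 107).
Check: 83² = 6889 ≡ 41 (mod 107). The two roots are 24 and 83.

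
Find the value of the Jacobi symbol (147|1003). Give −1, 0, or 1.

Reciprocity: 147 ≡ 3 and 1003 ≡ 3 (mod 4), so (147/1003) = −(1003/147).
Reduce top mod 147: now compute (121/147).
Reciprocity: 121 ≡ 1 and 147 ≡ 3 (mod 4), so (121/147) = +(147/121).
Reduce top mod 121: now compute (26/121).
Pull out 2: since 121 ≡ 1 (mod 8), (2/121) = +1.
Reciprocity: 13 ≡ 1 and 121 ≡ 1 (mod 4), so (13/121) = +(121/13).
Reduce top mod 13: now compute (4/13).
Pull out 2^2: since 13 ≡ 5 (mod 8), (2/13) = -1, so (2/13)^2 = +1.
Reached (1/13) = 1. Collecting the sign flips along the way, the symbol is -1.

-1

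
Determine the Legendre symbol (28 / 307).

1

Pull out 2^2: since 307 ≡ 3 (mod 8), (2/307) = -1, so (2/307)^2 = +1.
Reciprocity: 7 ≡ 3 and 307 ≡ 3 (mod 4), so (7/307) = −(307/7).
Reduce top mod 7: now compute (6/7).
Pull out 2: since 7 ≡ 7 (mod 8), (2/7) = +1.
Reciprocity: 3 ≡ 3 and 7 ≡ 3 (mod 4), so (3/7) = −(7/3).
Reduce top mod 3: now compute (1/3).
Reached (1/3) = 1. Collecting the sign flips along the way, the symbol is +1.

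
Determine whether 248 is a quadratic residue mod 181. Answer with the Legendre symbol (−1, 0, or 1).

Euler's criterion: (248/181) ≡ 67^90 (mod 181).
67^2 ≡ 145 (mod 181)
67^4 ≡ 29 (mod 181)
67^8 ≡ 117 (mod 181)
67^16 ≡ 114 (mod 181)
67^32 ≡ 145 (mod 181)
67^64 ≡ 29 (mod 181)
67^90 = 67^(64+16+8+2) ≡ 1 (mod 181).
Result is 1, so (248/181) = 1.

1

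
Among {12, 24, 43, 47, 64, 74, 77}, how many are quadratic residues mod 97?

5

(12/97) = +1 → QR.
(24/97) = +1 → QR.
(43/97) = +1 → QR.
(47/97) = +1 → QR.
(64/97) = +1 → QR.
(74/97) = -1 → non-residue.
(77/97) = -1 → non-residue.
Total quadratic residues among the 7: 5.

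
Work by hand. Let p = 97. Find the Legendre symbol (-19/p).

-1

Euler's criterion: (-19/97) ≡ 78^48 (mod 97).
78^2 ≡ 70 (mod 97)
78^4 ≡ 50 (mod 97)
78^8 ≡ 75 (mod 97)
78^16 ≡ 96 (mod 97)
78^32 ≡ 1 (mod 97)
78^48 = 78^(32+16) ≡ 96 (mod 97).
Result is 96 ≡ −1, so (-19/97) = −1.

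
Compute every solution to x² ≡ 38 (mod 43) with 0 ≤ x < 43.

9, 34

Since 43 ≡ 3 (mod 4), a square root of 38 is 38^((43+1)/4) = 38^11 mod 43.
Repeated squaring: 38^2≡25, 38^4≡23, 38^8≡13 (mod 43).
38^11 = 38^(8+2+1) ≡ 9 (mod 43).
Check: 9² = 81 ≡ 38 (mod 43). The two roots are 9 and 34.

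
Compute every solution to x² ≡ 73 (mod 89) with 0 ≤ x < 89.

42, 47

89 ≡ 1 (mod 4), so we find a root by search.
Trying successive values, 42² = 1764 ≡ 73 (mod 89). The other root is 89 − 42 = 47.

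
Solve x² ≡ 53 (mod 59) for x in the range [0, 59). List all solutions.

17, 42

Since 59 ≡ 3 (mod 4), a square root of 53 is 53^((59+1)/4) = 53^15 mod 59.
Repeated squaring: 53^2≡36, 53^4≡57, 53^8≡4 (mod 59).
53^15 = 53^(8+4+2+1) ≡ 17 (mod 59).
Check: 17² = 289 ≡ 53 (mod 59). The two roots are 17 and 42.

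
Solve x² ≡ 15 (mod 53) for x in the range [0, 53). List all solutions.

53 ≡ 1 (mod 4), so we find a root by search.
Trying successive values, 11² = 121 ≡ 15 (mod 53). The other root is 53 − 11 = 42.

11, 42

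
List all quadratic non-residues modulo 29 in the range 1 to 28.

Square k = 1,…,14 (k and 29−k give the same square):
1²=1, 2²=4, 3²=9, 4²=16, 5²=25, 6²≡7, 7²≡20, 8²≡6, 9²≡23, 10²≡13, 11²≡5, 12²≡28, 13²≡24, 14²≡22 (mod 29).
The residues are {1, 4, 5, 6, 7, 9, 13, 16, 20, 22, 23, 24, 25, 28}; the non-residues are the remaining 14 nonzero classes.

2, 3, 8, 10, 11, 12, 14, 15, 17, 18, 19, 21, 26, 27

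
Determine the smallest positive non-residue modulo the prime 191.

(2/191) = +1, so 2 is a residue.
(3/191) = +1, so 3 is a residue.
(4/191) = +1, so 4 is a residue.
(5/191) = +1, so 5 is a residue.
(6/191) = +1, so 6 is a residue.
(7/191) = −1, so 7 is the smallest positive non-residue mod 191.

7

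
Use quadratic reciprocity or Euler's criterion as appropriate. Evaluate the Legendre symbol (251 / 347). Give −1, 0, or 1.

Euler's criterion: (251/347) ≡ 251^173 (mod 347).
251^2 ≡ 194 (mod 347)
251^4 ≡ 160 (mod 347)
251^8 ≡ 269 (mod 347)
251^16 ≡ 185 (mod 347)
251^32 ≡ 219 (mod 347)
251^64 ≡ 75 (mod 347)
251^128 ≡ 73 (mod 347)
251^173 = 251^(128+32+8+4+1) ≡ 1 (mod 347).
Result is 1, so (251/347) = 1.

1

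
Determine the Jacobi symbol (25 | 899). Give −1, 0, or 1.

Reciprocity: 25 ≡ 1 and 899 ≡ 3 (mod 4), so (25/899) = +(899/25).
Reduce top mod 25: now compute (24/25).
Pull out 2^3: since 25 ≡ 1 (mod 8), (2/25) = +1, so (2/25)^3 = +1.
Reciprocity: 3 ≡ 3 and 25 ≡ 1 (mod 4), so (3/25) = +(25/3).
Reduce top mod 3: now compute (1/3).
Reached (1/3) = 1. Collecting the sign flips along the way, the symbol is +1.

1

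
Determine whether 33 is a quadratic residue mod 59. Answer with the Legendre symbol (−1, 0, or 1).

Euler's criterion: (33/59) ≡ 33^29 (mod 59).
33^2 ≡ 27 (mod 59)
33^4 ≡ 21 (mod 59)
33^8 ≡ 28 (mod 59)
33^16 ≡ 17 (mod 59)
33^29 = 33^(16+8+4+1) ≡ 58 (mod 59).
Result is 58 ≡ −1, so (33/59) = −1.

-1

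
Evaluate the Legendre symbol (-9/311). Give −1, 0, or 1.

-1

First reduce: -9 ≡ 302 (mod 311).
Pull out 2: since 311 ≡ 7 (mod 8), (2/311) = +1.
Reciprocity: 151 ≡ 3 and 311 ≡ 3 (mod 4), so (151/311) = −(311/151).
Reduce top mod 151: now compute (9/151).
Reciprocity: 9 ≡ 1 and 151 ≡ 3 (mod 4), so (9/151) = +(151/9).
Reduce top mod 9: now compute (7/9).
Reciprocity: 7 ≡ 3 and 9 ≡ 1 (mod 4), so (7/9) = +(9/7).
Reduce top mod 7: now compute (2/7).
Pull out 2: since 7 ≡ 7 (mod 8), (2/7) = +1.
Reached (1/7) = 1. Collecting the sign flips along the way, the symbol is -1.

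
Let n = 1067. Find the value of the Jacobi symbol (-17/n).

First reduce: -17 ≡ 1050 (mod 1067).
Pull out 2: since 1067 ≡ 3 (mod 8), (2/1067) = -1.
Reciprocity: 525 ≡ 1 and 1067 ≡ 3 (mod 4), so (525/1067) = +(1067/525).
Reduce top mod 525: now compute (17/525).
Reciprocity: 17 ≡ 1 and 525 ≡ 1 (mod 4), so (17/525) = +(525/17).
Reduce top mod 17: now compute (15/17).
Reciprocity: 15 ≡ 3 and 17 ≡ 1 (mod 4), so (15/17) = +(17/15).
Reduce top mod 15: now compute (2/15).
Pull out 2: since 15 ≡ 7 (mod 8), (2/15) = +1.
Reached (1/15) = 1. Collecting the sign flips along the way, the symbol is -1.

-1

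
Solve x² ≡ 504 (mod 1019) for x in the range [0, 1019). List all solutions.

Since 1019 ≡ 3 (mod 4), a square root of 504 is 504^((1019+1)/4) = 504^255 mod 1019.
Repeated squaring: 504^2≡285, 504^4≡724, 504^8≡410, 504^16≡984, 504^32≡206, 504^64≡657, 504^128≡612 (mod 1019).
504^255 = 504^(128+64+32+16+8+4+2+1) ≡ 452 (mod 1019).
Check: 452² = 204304 ≡ 504 (mod 1019). The two roots are 452 and 567.

452, 567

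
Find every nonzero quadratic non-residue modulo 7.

3,5,6

Square k = 1,…,3 (k and 7−k give the same square):
1²=1, 2²=4, 3²≡2 (mod 7).
The residues are {1, 2, 4}; the non-residues are the remaining 3 nonzero classes.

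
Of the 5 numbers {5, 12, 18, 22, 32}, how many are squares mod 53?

(5/53) = -1 → non-residue.
(12/53) = -1 → non-residue.
(18/53) = -1 → non-residue.
(22/53) = -1 → non-residue.
(32/53) = -1 → non-residue.
Total quadratic residues among the 5: 0.

0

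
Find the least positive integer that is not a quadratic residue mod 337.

(2/337) = +1, so 2 is a residue.
(3/337) = +1, so 3 is a residue.
(4/337) = +1, so 4 is a residue.
(5/337) = −1, so 5 is the smallest positive non-residue mod 337.

5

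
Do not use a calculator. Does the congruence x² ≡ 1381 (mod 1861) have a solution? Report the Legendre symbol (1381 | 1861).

Reciprocity: 1381 ≡ 1 and 1861 ≡ 1 (mod 4), so (1381/1861) = +(1861/1381).
Reduce top mod 1381: now compute (480/1381).
Pull out 2^5: since 1381 ≡ 5 (mod 8), (2/1381) = -1, so (2/1381)^5 = -1.
Reciprocity: 15 ≡ 3 and 1381 ≡ 1 (mod 4), so (15/1381) = +(1381/15).
Reduce top mod 15: now compute (1/15).
Reached (1/15) = 1. Collecting the sign flips along the way, the symbol is -1.

-1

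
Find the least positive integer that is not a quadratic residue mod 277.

(2/277) = −1, so 2 is the smallest positive non-residue mod 277.

2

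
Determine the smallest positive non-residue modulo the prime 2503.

(2/2503) = +1, so 2 is a residue.
(3/2503) = −1, so 3 is the smallest positive non-residue mod 2503.

3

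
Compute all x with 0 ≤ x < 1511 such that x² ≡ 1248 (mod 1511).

Since 1511 ≡ 3 (mod 4), a square root of 1248 is 1248^((1511+1)/4) = 1248^378 mod 1511.
Repeated squaring: 1248^2≡1174, 1248^4≡244, 1248^8≡607, 1248^16≡1276, 1248^32≡829, 1248^64≡1247, 1248^128≡190, 1248^256≡1347 (mod 1511).
1248^378 = 1248^(256+64+32+16+8+2) ≡ 726 (mod 1511).
Check: 726² = 527076 ≡ 1248 (mod 1511). The two roots are 726 and 785.

726, 785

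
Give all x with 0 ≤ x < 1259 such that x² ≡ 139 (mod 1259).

Since 1259 ≡ 3 (mod 4), a square root of 139 is 139^((1259+1)/4) = 139^315 mod 1259.
Repeated squaring: 139^2≡436, 139^4≡1246, 139^8≡169, 139^16≡863, 139^32≡700, 139^64≡249, 139^128≡310, 139^256≡416 (mod 1259).
139^315 = 139^(256+32+16+8+2+1) ≡ 151 (mod 1259).
Check: 151² = 22801 ≡ 139 (mod 1259). The two roots are 151 and 1108.

151, 1108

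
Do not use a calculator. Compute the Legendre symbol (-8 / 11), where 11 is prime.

1

First reduce: -8 ≡ 3 (mod 11).
Reciprocity: 3 ≡ 3 and 11 ≡ 3 (mod 4), so (3/11) = −(11/3).
Reduce top mod 3: now compute (2/3).
Pull out 2: since 3 ≡ 3 (mod 8), (2/3) = -1.
Reached (1/3) = 1. Collecting the sign flips along the way, the symbol is +1.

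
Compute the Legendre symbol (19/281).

-1

Reciprocity: 19 ≡ 3 and 281 ≡ 1 (mod 4), so (19/281) = +(281/19).
Reduce top mod 19: now compute (15/19).
Reciprocity: 15 ≡ 3 and 19 ≡ 3 (mod 4), so (15/19) = −(19/15).
Reduce top mod 15: now compute (4/15).
Pull out 2^2: since 15 ≡ 7 (mod 8), (2/15) = +1, so (2/15)^2 = +1.
Reached (1/15) = 1. Collecting the sign flips along the way, the symbol is -1.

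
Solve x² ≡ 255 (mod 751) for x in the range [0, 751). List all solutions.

Since 751 ≡ 3 (mod 4), a square root of 255 is 255^((751+1)/4) = 255^188 mod 751.
Repeated squaring: 255^2≡439, 255^4≡465, 255^8≡688, 255^16≡214, 255^32≡736, 255^64≡225, 255^128≡308 (mod 751).
255^188 = 255^(128+32+16+8+4) ≡ 682 (mod 751).
Check: 682² = 465124 ≡ 255 (mod 751). The two roots are 69 and 682.

69, 682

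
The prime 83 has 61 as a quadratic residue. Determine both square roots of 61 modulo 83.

Since 83 ≡ 3 (mod 4), a square root of 61 is 61^((83+1)/4) = 61^21 mod 83.
Repeated squaring: 61^2≡69, 61^4≡30, 61^8≡70, 61^16≡3 (mod 83).
61^21 = 61^(16+4+1) ≡ 12 (mod 83).
Check: 12² = 144 ≡ 61 (mod 83). The two roots are 12 and 71.

12, 71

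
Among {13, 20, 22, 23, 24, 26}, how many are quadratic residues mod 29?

5

(13/29) = +1 → QR.
(20/29) = +1 → QR.
(22/29) = +1 → QR.
(23/29) = +1 → QR.
(24/29) = +1 → QR.
(26/29) = -1 → non-residue.
Total quadratic residues among the 6: 5.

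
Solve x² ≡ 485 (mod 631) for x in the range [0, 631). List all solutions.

238, 393

Since 631 ≡ 3 (mod 4), a square root of 485 is 485^((631+1)/4) = 485^158 mod 631.
Repeated squaring: 485^2≡493, 485^4≡114, 485^8≡376, 485^16≡32, 485^32≡393, 485^64≡485, 485^128≡493 (mod 631).
485^158 = 485^(128+16+8+4+2) ≡ 393 (mod 631).
Check: 393² = 154449 ≡ 485 (mod 631). The two roots are 238 and 393.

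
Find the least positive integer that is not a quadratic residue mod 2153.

3

(2/2153) = +1, so 2 is a residue.
(3/2153) = −1, so 3 is the smallest positive non-residue mod 2153.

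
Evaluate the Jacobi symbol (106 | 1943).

Pull out 2: since 1943 ≡ 7 (mod 8), (2/1943) = +1.
Reciprocity: 53 ≡ 1 and 1943 ≡ 3 (mod 4), so (53/1943) = +(1943/53).
Reduce top mod 53: now compute (35/53).
Reciprocity: 35 ≡ 3 and 53 ≡ 1 (mod 4), so (35/53) = +(53/35).
Reduce top mod 35: now compute (18/35).
Pull out 2: since 35 ≡ 3 (mod 8), (2/35) = -1.
Reciprocity: 9 ≡ 1 and 35 ≡ 3 (mod 4), so (9/35) = +(35/9).
Reduce top mod 9: now compute (8/9).
Pull out 2^3: since 9 ≡ 1 (mod 8), (2/9) = +1, so (2/9)^3 = +1.
Reached (1/9) = 1. Collecting the sign flips along the way, the symbol is -1.

-1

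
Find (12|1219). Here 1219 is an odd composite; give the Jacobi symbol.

Pull out 2^2: since 1219 ≡ 3 (mod 8), (2/1219) = -1, so (2/1219)^2 = +1.
Reciprocity: 3 ≡ 3 and 1219 ≡ 3 (mod 4), so (3/1219) = −(1219/3).
Reduce top mod 3: now compute (1/3).
Reached (1/3) = 1. Collecting the sign flips along the way, the symbol is -1.

-1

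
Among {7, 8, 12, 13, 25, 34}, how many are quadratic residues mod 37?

(7/37) = +1 → QR.
(8/37) = -1 → non-residue.
(12/37) = +1 → QR.
(13/37) = -1 → non-residue.
(25/37) = +1 → QR.
(34/37) = +1 → QR.
Total quadratic residues among the 6: 4.

4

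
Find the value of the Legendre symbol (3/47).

1

Euler's criterion: (3/47) ≡ 3^23 (mod 47).
3^2 ≡ 9 (mod 47)
3^4 ≡ 34 (mod 47)
3^8 ≡ 28 (mod 47)
3^16 ≡ 32 (mod 47)
3^23 = 3^(16+4+2+1) ≡ 1 (mod 47).
Result is 1, so (3/47) = 1.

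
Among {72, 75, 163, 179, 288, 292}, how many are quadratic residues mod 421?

(72/421) = -1 → non-residue.
(75/421) = +1 → QR.
(163/421) = +1 → QR.
(179/421) = -1 → non-residue.
(288/421) = -1 → non-residue.
(292/421) = -1 → non-residue.
Total quadratic residues among the 6: 2.

2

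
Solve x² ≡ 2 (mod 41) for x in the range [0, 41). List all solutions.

41 ≡ 1 (mod 4), so we find a root by search.
Trying successive values, 17² = 289 ≡ 2 (mod 41). The other root is 41 − 17 = 24.

17, 24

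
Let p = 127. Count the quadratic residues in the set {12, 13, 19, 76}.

3

(12/127) = -1 → non-residue.
(13/127) = +1 → QR.
(19/127) = +1 → QR.
(76/127) = +1 → QR.
Total quadratic residues among the 4: 3.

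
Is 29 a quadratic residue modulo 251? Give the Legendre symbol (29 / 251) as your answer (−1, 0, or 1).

-1

Reciprocity: 29 ≡ 1 and 251 ≡ 3 (mod 4), so (29/251) = +(251/29).
Reduce top mod 29: now compute (19/29).
Reciprocity: 19 ≡ 3 and 29 ≡ 1 (mod 4), so (19/29) = +(29/19).
Reduce top mod 19: now compute (10/19).
Pull out 2: since 19 ≡ 3 (mod 8), (2/19) = -1.
Reciprocity: 5 ≡ 1 and 19 ≡ 3 (mod 4), so (5/19) = +(19/5).
Reduce top mod 5: now compute (4/5).
Pull out 2^2: since 5 ≡ 5 (mod 8), (2/5) = -1, so (2/5)^2 = +1.
Reached (1/5) = 1. Collecting the sign flips along the way, the symbol is -1.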